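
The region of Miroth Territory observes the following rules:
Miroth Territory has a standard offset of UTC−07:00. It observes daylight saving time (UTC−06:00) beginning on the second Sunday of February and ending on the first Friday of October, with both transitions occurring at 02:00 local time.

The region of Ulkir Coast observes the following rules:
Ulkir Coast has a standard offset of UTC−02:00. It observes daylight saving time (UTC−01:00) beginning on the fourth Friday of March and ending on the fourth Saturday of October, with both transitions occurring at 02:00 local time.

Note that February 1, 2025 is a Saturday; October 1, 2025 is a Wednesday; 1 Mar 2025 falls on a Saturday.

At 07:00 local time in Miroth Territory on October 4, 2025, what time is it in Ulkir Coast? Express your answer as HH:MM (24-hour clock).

13:00

1 February 2025 is a Saturday, so the first Sunday is February 2 and the second is February 9.
1 October 2025 is a Wednesday, so the first Friday is October 3.
October 4, 2025 is outside the daylight-saving period (9 February – 3 October), so Miroth Territory is on standard time, UTC−07:00.
07:00 Miroth Territory + 7h = 14:00 UTC.
1 March 2025 is a Saturday, so the first Friday is March 7 and the fourth is March 28.
1 October 2025 is a Wednesday, so the first Saturday is October 4 and the fourth is October 25.
At the standard offset (UTC−02:00), 14:00 UTC − 2h = 12:00 Ulkir Coast standard time.
Daylight saving runs 28 March – 25 October; the standard-time date in Ulkir Coast, October 4, 2025, is inside that window, so Ulkir Coast is at UTC−01:00.
14:00 UTC − 1h = 13:00 Ulkir Coast.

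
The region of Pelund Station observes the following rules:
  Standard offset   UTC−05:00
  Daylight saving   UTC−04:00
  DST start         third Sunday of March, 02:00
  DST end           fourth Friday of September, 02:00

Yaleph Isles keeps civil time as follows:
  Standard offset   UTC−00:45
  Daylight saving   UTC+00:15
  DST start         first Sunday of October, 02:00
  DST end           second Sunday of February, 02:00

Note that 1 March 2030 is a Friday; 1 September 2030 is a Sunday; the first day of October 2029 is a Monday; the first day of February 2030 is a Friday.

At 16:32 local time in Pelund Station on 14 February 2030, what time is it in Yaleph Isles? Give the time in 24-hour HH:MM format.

1 March 2030 is a Friday, so the first Sunday is March 3 and the third is March 17.
1 September 2030 is a Sunday, so the first Friday is September 6 and the fourth is September 27.
14 February 2030 is outside the daylight-saving period (17 March – 27 September), so Pelund Station is on standard time, UTC−05:00.
16:32 Pelund Station + 5h = 21:32 UTC.
1 October 2029 is a Monday, so the first Sunday is October 7.
1 February 2030 is a Friday, so the first Sunday is February 3 and the second is February 10.
At the standard offset (UTC−00:45), 21:32 UTC − 0h45m = 20:47 Yaleph Isles standard time.
The standard-time date in Yaleph Isles, 14 February 2030, is outside the daylight-saving period (7 October 2029 – 10 February 2030), so Yaleph Isles is on standard time, UTC−00:45.
21:32 UTC − 0h45m = 20:47 Yaleph Isles.

20:47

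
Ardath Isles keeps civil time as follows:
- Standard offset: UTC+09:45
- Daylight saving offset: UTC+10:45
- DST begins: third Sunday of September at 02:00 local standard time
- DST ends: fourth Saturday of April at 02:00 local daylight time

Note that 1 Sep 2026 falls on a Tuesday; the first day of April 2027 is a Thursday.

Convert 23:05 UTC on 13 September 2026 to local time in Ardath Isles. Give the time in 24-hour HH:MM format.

1 September 2026 is a Tuesday, so the first Sunday is September 6 and the third is September 20.
1 April 2027 is a Thursday, so the first Saturday is April 3 and the fourth is April 24.
At the standard offset (UTC+09:45), 23:05 UTC + 9h45m = 08:50 Ardath Isles standard time (rolling into the next day, 14 September 2026).
The standard-time date in Ardath Isles, 14 September 2026, does not fall between 20 September 2026 and 24 April 2027, so daylight saving is not in effect and Ardath Isles is at UTC+09:45.
23:05 UTC + 9h45m = 08:50 local (rolling into the next day, 14 September 2026).

08:50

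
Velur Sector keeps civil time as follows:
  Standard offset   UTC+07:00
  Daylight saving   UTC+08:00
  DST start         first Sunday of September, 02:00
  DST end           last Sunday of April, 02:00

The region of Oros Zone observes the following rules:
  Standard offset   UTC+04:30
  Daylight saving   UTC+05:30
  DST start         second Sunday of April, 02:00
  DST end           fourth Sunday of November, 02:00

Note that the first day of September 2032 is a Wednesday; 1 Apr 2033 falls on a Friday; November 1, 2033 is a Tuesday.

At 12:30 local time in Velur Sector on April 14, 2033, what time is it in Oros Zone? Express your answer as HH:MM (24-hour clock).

1 September 2032 is a Wednesday, so the first Sunday is September 5.
1 April 2033 is a Friday, so Sundays fall on 3, 10, 17, 24; the last is April 24.
April 14, 2033 falls between 5 September 2032 and 24 April 2033, so daylight saving is in effect and Velur Sector is at UTC+08:00.
12:30 Velur Sector − 8h = 04:30 UTC.
1 April 2033 is a Friday, so the first Sunday is April 3 and the second is April 10.
1 November 2033 is a Tuesday, so the first Sunday is November 6 and the fourth is November 27.
At the standard offset (UTC+04:30), 04:30 UTC + 4h30m = 09:00 Oros Zone standard time.
The standard-time date in Oros Zone, April 14, 2033, falls between 10 April and 27 November, so daylight saving is in effect and Oros Zone is at UTC+05:30.
04:30 UTC + 5h30m = 10:00 Oros Zone.

10:00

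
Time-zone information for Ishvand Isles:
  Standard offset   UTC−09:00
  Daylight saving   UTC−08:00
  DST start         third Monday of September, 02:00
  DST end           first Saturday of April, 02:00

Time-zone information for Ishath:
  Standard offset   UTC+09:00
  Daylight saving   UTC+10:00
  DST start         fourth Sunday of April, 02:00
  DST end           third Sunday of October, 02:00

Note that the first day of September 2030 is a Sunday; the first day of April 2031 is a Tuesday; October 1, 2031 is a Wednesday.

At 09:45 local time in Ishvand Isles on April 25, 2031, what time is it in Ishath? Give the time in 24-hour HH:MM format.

1 September 2030 is a Sunday, so the first Monday is September 2 and the third is September 16.
1 April 2031 is a Tuesday, so the first Saturday is April 5.
April 25, 2031 does not fall between 16 September 2030 and 5 April 2031, so daylight saving is not in effect and Ishvand Isles is at UTC−09:00.
09:45 Ishvand Isles + 9h = 18:45 UTC.
1 April 2031 is a Tuesday, so the first Sunday is April 6 and the fourth is April 27.
1 October 2031 is a Wednesday, so the first Sunday is October 5 and the third is October 19.
At the standard offset (UTC+09:00), 18:45 UTC + 9h = 03:45 Ishath standard time (rolling into the next day, 26 April 2031).
The standard-time date in Ishath, April 26, 2031, does not fall between 27 April and 19 October, so daylight saving is not in effect and Ishath is at UTC+09:00.
18:45 UTC + 9h = 03:45 Ishath (rolling into the next day, 26 April 2031).

03:45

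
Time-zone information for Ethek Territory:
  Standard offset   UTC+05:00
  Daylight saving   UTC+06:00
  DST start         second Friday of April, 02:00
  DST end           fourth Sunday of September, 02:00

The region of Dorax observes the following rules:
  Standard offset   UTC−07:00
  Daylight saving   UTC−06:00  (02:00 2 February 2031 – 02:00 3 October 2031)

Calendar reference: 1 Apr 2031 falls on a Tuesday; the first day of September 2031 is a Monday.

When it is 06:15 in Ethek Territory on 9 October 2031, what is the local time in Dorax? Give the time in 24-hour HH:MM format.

1 April 2031 is a Tuesday, so the first Friday is April 4 and the second is April 11.
1 September 2031 is a Monday, so the first Sunday is September 7 and the fourth is September 28.
Daylight saving runs 11 April – 28 September; 9 October 2031 is outside that window, so Ethek Territory is on standard time at UTC+05:00.
06:15 Ethek Territory − 5h = 01:15 UTC.
At the standard offset (UTC−07:00), 01:15 UTC − 7h = 18:15 Dorax standard time (rolling into the previous day, 8 October 2031).
The standard-time date in Dorax, 8 October 2031, is outside the daylight-saving period (2 February – 3 October), so Dorax is on standard time, UTC−07:00.
01:15 UTC − 7h = 18:15 Dorax (rolling into the previous day, 8 October 2031).

18:15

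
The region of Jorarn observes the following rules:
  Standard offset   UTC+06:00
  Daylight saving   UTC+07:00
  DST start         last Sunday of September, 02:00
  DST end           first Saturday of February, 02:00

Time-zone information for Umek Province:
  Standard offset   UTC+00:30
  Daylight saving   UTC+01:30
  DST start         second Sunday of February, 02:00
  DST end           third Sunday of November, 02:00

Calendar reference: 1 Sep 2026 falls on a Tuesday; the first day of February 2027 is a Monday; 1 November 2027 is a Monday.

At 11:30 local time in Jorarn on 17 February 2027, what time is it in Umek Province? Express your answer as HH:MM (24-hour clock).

07:00

1 September 2026 is a Tuesday, so Sundays fall on 6, 13, 20, 27; the last is September 27.
1 February 2027 is a Monday, so the first Saturday is February 6.
17 February 2027 is outside the daylight-saving period (27 September 2026 – 6 February 2027), so Jorarn is on standard time, UTC+06:00.
11:30 Jorarn − 6h = 05:30 UTC.
1 February 2027 is a Monday, so the first Sunday is February 7 and the second is February 14.
1 November 2027 is a Monday, so the first Sunday is November 7 and the third is November 21.
At the standard offset (UTC+00:30), 05:30 UTC + 0h30m = 06:00 Umek Province standard time.
The standard-time date in Umek Province, 17 February 2027, falls between 14 February and 21 November, so daylight saving is in effect and Umek Province is at UTC+01:30.
05:30 UTC + 1h30m = 07:00 Umek Province.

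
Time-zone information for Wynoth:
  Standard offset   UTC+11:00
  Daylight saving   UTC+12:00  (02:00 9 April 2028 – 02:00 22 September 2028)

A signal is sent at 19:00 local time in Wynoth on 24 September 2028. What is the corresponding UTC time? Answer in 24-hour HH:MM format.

24 September 2028 is outside the daylight-saving period (9 April – 22 September), so Wynoth is on standard time, UTC+11:00.
19:00 local − 11h = 08:00 UTC.

08:00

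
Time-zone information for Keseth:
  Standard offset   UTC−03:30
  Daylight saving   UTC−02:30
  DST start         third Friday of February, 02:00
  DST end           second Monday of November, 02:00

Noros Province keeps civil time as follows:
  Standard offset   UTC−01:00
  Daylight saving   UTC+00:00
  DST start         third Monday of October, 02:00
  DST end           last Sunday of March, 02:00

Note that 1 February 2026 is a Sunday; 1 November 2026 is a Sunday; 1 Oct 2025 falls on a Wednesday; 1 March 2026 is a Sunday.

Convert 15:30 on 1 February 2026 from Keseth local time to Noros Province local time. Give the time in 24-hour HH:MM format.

19:00

1 February 2026 is a Sunday, so the first Friday is February 6 and the third is February 20.
1 November 2026 is a Sunday, so the first Monday is November 2 and the second is November 9.
1 February 2026 does not fall between 20 February and 9 November, so daylight saving is not in effect and Keseth is at UTC−03:30.
15:30 Keseth + 3h30m = 19:00 UTC.
1 October 2025 is a Wednesday, so the first Monday is October 6 and the third is October 20.
1 March 2026 is a Sunday, so Sundays fall on 1, 8, 15, 22, 29; the last is March 29.
At the standard offset (UTC−01:00), 19:00 UTC − 1h = 18:00 Noros Province standard time.
The standard-time date in Noros Province, 1 February 2026, falls between 20 October 2025 and 29 March 2026, so daylight saving is in effect and Noros Province is at UTC+00:00.
19:00 UTC + 0h = 19:00 Noros Province.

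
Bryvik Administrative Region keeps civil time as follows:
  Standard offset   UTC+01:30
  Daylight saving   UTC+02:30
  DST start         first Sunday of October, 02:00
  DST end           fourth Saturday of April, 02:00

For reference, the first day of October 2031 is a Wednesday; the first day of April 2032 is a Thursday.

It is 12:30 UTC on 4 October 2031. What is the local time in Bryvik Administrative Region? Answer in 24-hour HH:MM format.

1 October 2031 is a Wednesday, so the first Sunday is October 5.
1 April 2032 is a Thursday, so the first Saturday is April 3 and the fourth is April 24.
At the standard offset (UTC+01:30), 12:30 UTC + 1h30m = 14:00 Bryvik Administrative Region standard time.
The standard-time date in Bryvik Administrative Region, 4 October 2031, is outside the daylight-saving period (5 October 2031 – 24 April 2032), so Bryvik Administrative Region is on standard time, UTC+01:30.
12:30 UTC + 1h30m = 14:00 local.

14:00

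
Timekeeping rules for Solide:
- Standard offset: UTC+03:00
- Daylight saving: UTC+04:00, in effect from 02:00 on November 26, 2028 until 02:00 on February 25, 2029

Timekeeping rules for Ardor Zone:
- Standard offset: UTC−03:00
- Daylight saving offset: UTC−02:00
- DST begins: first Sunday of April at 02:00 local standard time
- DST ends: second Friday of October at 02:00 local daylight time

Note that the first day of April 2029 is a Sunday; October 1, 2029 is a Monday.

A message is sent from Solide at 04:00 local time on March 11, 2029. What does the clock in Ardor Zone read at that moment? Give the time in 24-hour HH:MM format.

Daylight saving runs 26 November 2028 – 25 February 2029; March 11, 2029 is outside that window, so Solide is on standard time at UTC+03:00.
04:00 Solide − 3h = 01:00 UTC.
1 April 2029 is a Sunday, so the first Sunday is April 1.
1 October 2029 is a Monday, so the first Friday is October 5 and the second is October 12.
At the standard offset (UTC−03:00), 01:00 UTC − 3h = 22:00 Ardor Zone standard time (rolling into the previous day, 10 March 2029).
The standard-time date in Ardor Zone, March 10, 2029, does not fall between 1 April and 12 October, so daylight saving is not in effect and Ardor Zone is at UTC−03:00.
01:00 UTC − 3h = 22:00 Ardor Zone (rolling into the previous day, 10 March 2029).

22:00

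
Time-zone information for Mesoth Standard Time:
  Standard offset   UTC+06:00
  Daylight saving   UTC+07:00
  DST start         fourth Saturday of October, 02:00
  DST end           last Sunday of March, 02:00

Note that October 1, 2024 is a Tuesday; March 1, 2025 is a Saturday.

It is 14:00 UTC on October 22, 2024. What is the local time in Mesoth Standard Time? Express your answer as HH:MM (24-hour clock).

20:00

1 October 2024 is a Tuesday, so the first Saturday is October 5 and the fourth is October 26.
1 March 2025 is a Saturday, so Sundays fall on 2, 9, 16, 23, 30; the last is March 30.
At the standard offset (UTC+06:00), 14:00 UTC + 6h = 20:00 Mesoth Standard Time standard time.
The standard-time date in Mesoth Standard Time, October 22, 2024, does not fall between 26 October 2024 and 30 March 2025, so daylight saving is not in effect and Mesoth Standard Time is at UTC+06:00.
14:00 UTC + 6h = 20:00 local.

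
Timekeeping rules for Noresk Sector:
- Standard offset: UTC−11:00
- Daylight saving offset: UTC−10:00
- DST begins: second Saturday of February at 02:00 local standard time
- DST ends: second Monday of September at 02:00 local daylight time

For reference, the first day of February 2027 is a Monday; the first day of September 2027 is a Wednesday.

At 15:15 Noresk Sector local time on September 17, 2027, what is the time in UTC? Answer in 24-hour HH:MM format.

1 February 2027 is a Monday, so the first Saturday is February 6 and the second is February 13.
1 September 2027 is a Wednesday, so the first Monday is September 6 and the second is September 13.
September 17, 2027 does not fall between 13 February and 13 September, so daylight saving is not in effect and Noresk Sector is at UTC−11:00.
15:15 local + 11h = 02:15 UTC (rolling into the next day, 18 September 2027).

02:15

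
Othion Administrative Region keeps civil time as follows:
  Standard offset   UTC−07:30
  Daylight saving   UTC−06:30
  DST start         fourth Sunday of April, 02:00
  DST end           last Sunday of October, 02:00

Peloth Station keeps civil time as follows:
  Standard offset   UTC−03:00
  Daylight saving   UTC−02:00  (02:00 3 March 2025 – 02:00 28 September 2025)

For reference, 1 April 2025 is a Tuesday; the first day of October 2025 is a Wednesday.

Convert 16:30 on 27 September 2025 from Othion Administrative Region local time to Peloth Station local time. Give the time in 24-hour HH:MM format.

1 April 2025 is a Tuesday, so the first Sunday is April 6 and the fourth is April 27.
1 October 2025 is a Wednesday, so Sundays fall on 5, 12, 19, 26; the last is October 26.
Daylight saving runs 27 April – 26 October; 27 September 2025 is inside that window, so Othion Administrative Region is at UTC−06:30.
16:30 Othion Administrative Region + 6h30m = 23:00 UTC.
At the standard offset (UTC−03:00), 23:00 UTC − 3h = 20:00 Peloth Station standard time.
The standard-time date in Peloth Station, 27 September 2025, lies within the daylight-saving period (3 March – 28 September), so Peloth Station is on daylight time, UTC−02:00.
23:00 UTC − 2h = 21:00 Peloth Station.

21:00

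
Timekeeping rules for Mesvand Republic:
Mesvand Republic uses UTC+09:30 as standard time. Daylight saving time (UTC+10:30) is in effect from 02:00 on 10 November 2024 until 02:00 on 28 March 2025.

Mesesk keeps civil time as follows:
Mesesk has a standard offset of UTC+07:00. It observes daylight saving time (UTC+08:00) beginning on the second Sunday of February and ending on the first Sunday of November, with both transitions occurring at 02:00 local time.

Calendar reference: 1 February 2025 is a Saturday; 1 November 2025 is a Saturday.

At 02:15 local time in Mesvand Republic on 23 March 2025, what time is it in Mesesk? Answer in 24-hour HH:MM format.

23 March 2025 falls between 10 November 2024 and 28 March 2025, so daylight saving is in effect and Mesvand Republic is at UTC+10:30.
02:15 Mesvand Republic − 10h30m = 15:45 UTC (rolling into the previous day, 22 March 2025).
1 February 2025 is a Saturday, so the first Sunday is February 2 and the second is February 9.
1 November 2025 is a Saturday, so the first Sunday is November 2.
At the standard offset (UTC+07:00), 15:45 UTC + 7h = 22:45 Mesesk standard time.
The standard-time date in Mesesk, 22 March 2025, falls between 9 February and 2 November, so daylight saving is in effect and Mesesk is at UTC+08:00.
15:45 UTC + 8h = 23:45 Mesesk.

23:45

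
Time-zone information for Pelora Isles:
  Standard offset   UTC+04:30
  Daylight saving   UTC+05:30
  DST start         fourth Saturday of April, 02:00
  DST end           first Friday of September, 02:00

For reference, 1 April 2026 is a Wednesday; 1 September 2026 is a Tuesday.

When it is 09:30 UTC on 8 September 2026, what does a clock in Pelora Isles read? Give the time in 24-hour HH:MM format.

1 April 2026 is a Wednesday, so the first Saturday is April 4 and the fourth is April 25.
1 September 2026 is a Tuesday, so the first Friday is September 4.
At the standard offset (UTC+04:30), 09:30 UTC + 4h30m = 14:00 Pelora Isles standard time.
Daylight saving runs 25 April – 4 September; the standard-time date in Pelora Isles, 8 September 2026, is outside that window, so Pelora Isles is on standard time at UTC+04:30.
09:30 UTC + 4h30m = 14:00 local.

14:00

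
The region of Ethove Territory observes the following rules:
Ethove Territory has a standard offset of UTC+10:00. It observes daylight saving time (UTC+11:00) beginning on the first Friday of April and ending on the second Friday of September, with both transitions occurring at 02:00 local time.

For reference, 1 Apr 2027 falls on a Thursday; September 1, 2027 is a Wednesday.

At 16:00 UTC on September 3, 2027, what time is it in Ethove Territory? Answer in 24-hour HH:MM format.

03:00

1 April 2027 is a Thursday, so the first Friday is April 2.
1 September 2027 is a Wednesday, so the first Friday is September 3 and the second is September 10.
At the standard offset (UTC+10:00), 16:00 UTC + 10h = 02:00 Ethove Territory standard time (rolling into the next day, 4 September 2027).
The standard-time date in Ethove Territory, September 4, 2027, falls between 2 April and 10 September, so daylight saving is in effect and Ethove Territory is at UTC+11:00.
16:00 UTC + 11h = 03:00 local (rolling into the next day, 4 September 2027).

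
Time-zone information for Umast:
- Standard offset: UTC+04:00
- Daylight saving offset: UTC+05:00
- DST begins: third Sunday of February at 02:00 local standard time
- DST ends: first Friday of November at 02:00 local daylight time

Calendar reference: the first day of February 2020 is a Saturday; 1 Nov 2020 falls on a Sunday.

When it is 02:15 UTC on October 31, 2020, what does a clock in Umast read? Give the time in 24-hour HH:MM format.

07:15

1 February 2020 is a Saturday, so the first Sunday is February 2 and the third is February 16.
1 November 2020 is a Sunday, so the first Friday is November 6.
At the standard offset (UTC+04:00), 02:15 UTC + 4h = 06:15 Umast standard time.
Daylight saving runs 16 February – 6 November; the standard-time date in Umast, October 31, 2020, is inside that window, so Umast is at UTC+05:00.
02:15 UTC + 5h = 07:15 local.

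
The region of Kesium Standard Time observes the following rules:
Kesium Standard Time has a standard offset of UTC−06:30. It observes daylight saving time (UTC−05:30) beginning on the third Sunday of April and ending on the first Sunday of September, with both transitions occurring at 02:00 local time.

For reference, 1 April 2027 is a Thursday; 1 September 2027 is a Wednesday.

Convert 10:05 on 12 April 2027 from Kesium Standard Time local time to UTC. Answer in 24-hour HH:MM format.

1 April 2027 is a Thursday, so the first Sunday is April 4 and the third is April 18.
1 September 2027 is a Wednesday, so the first Sunday is September 5.
Daylight saving runs 18 April – 5 September; 12 April 2027 is outside that window, so Kesium Standard Time is on standard time at UTC−06:30.
10:05 local + 6h30m = 16:35 UTC.

16:35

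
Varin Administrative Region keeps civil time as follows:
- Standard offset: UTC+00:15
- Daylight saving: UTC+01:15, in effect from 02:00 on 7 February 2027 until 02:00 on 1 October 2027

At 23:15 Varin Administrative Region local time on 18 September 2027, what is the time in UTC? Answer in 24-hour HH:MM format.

22:00

18 September 2027 falls between 7 February and 1 October, so daylight saving is in effect and Varin Administrative Region is at UTC+01:15.
23:15 local − 1h15m = 22:00 UTC.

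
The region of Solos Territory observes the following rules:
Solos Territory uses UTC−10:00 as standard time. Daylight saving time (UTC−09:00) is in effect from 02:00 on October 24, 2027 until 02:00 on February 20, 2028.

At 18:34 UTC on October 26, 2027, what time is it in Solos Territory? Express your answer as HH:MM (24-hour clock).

At the standard offset (UTC−10:00), 18:34 UTC − 10h = 08:34 Solos Territory standard time.
The standard-time date in Solos Territory, October 26, 2027, falls between 24 October 2027 and 20 February 2028, so daylight saving is in effect and Solos Territory is at UTC−09:00.
18:34 UTC − 9h = 09:34 local.

09:34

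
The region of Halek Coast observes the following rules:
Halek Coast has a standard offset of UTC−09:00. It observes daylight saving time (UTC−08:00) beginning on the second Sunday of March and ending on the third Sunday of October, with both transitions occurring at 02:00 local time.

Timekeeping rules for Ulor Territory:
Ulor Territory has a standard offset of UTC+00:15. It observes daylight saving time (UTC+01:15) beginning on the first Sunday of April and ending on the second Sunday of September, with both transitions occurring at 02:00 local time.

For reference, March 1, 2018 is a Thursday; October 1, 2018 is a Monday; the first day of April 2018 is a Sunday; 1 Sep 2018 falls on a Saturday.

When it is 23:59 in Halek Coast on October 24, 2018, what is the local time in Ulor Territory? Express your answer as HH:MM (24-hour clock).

1 March 2018 is a Thursday, so the first Sunday is March 4 and the second is March 11.
1 October 2018 is a Monday, so the first Sunday is October 7 and the third is October 21.
October 24, 2018 is outside the daylight-saving period (11 March – 21 October), so Halek Coast is on standard time, UTC−09:00.
23:59 Halek Coast + 9h = 08:59 UTC (rolling into the next day, 25 October 2018).
1 April 2018 is a Sunday, so the first Sunday is April 1.
1 September 2018 is a Saturday, so the first Sunday is September 2 and the second is September 9.
At the standard offset (UTC+00:15), 08:59 UTC + 0h15m = 09:14 Ulor Territory standard time.
The standard-time date in Ulor Territory, October 25, 2018, is outside the daylight-saving period (1 April – 9 September), so Ulor Territory is on standard time, UTC+00:15.
08:59 UTC + 0h15m = 09:14 Ulor Territory.

09:14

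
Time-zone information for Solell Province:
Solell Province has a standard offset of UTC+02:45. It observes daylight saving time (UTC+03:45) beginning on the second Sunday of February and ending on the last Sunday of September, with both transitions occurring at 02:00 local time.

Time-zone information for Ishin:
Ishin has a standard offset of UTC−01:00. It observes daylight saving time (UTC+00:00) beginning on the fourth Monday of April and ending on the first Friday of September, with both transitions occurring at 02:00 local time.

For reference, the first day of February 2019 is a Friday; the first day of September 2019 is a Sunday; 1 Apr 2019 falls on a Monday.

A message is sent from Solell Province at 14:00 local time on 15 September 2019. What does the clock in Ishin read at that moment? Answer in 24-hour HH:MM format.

1 February 2019 is a Friday, so the first Sunday is February 3 and the second is February 10.
1 September 2019 is a Sunday, so Sundays fall on 1, 8, 15, 22, 29; the last is September 29.
15 September 2019 lies within the daylight-saving period (10 February – 29 September), so Solell Province is on daylight time, UTC+03:45.
14:00 Solell Province − 3h45m = 10:15 UTC.
1 April 2019 is a Monday, so the first Monday is April 1 and the fourth is April 22.
1 September 2019 is a Sunday, so the first Friday is September 6.
At the standard offset (UTC−01:00), 10:15 UTC − 1h = 09:15 Ishin standard time.
The standard-time date in Ishin, 15 September 2019, does not fall between 22 April and 6 September, so daylight saving is not in effect and Ishin is at UTC−01:00.
10:15 UTC − 1h = 09:15 Ishin.

09:15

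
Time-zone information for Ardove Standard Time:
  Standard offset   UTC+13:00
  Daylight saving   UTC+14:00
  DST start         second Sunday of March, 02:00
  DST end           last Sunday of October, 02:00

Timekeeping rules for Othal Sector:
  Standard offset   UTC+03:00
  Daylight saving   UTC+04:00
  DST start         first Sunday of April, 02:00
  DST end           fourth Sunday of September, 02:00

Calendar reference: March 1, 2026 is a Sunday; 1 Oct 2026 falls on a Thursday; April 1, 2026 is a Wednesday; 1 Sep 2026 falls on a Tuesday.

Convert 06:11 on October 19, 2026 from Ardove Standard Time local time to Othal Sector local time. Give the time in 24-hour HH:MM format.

19:11

1 March 2026 is a Sunday, so the first Sunday is March 1 and the second is March 8.
1 October 2026 is a Thursday, so Sundays fall on 4, 11, 18, 25; the last is October 25.
October 19, 2026 falls between 8 March and 25 October, so daylight saving is in effect and Ardove Standard Time is at UTC+14:00.
06:11 Ardove Standard Time − 14h = 16:11 UTC (rolling into the previous day, 18 October 2026).
1 April 2026 is a Wednesday, so the first Sunday is April 5.
1 September 2026 is a Tuesday, so the first Sunday is September 6 and the fourth is September 27.
At the standard offset (UTC+03:00), 16:11 UTC + 3h = 19:11 Othal Sector standard time.
The standard-time date in Othal Sector, October 18, 2026, is outside the daylight-saving period (5 April – 27 September), so Othal Sector is on standard time, UTC+03:00.
16:11 UTC + 3h = 19:11 Othal Sector.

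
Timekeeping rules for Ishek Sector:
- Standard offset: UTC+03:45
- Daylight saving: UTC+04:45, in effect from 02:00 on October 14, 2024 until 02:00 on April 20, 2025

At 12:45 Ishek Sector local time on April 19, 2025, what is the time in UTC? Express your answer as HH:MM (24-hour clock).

08:00

April 19, 2025 lies within the daylight-saving period (14 October 2024 – 20 April 2025), so Ishek Sector is on daylight time, UTC+04:45.
12:45 local − 4h45m = 08:00 UTC.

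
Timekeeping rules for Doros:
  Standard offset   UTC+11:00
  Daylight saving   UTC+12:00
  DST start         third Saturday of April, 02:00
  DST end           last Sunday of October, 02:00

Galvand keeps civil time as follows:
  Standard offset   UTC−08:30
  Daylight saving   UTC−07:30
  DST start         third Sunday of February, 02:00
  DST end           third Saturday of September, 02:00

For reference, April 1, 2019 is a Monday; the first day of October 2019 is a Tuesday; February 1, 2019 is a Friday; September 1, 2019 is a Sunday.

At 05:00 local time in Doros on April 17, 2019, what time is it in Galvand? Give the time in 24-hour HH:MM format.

10:30

1 April 2019 is a Monday, so the first Saturday is April 6 and the third is April 20.
1 October 2019 is a Tuesday, so Sundays fall on 6, 13, 20, 27; the last is October 27.
April 17, 2019 does not fall between 20 April and 27 October, so daylight saving is not in effect and Doros is at UTC+11:00.
05:00 Doros − 11h = 18:00 UTC (rolling into the previous day, 16 April 2019).
1 February 2019 is a Friday, so the first Sunday is February 3 and the third is February 17.
1 September 2019 is a Sunday, so the first Saturday is September 7 and the third is September 21.
At the standard offset (UTC−08:30), 18:00 UTC − 8h30m = 09:30 Galvand standard time.
The standard-time date in Galvand, April 16, 2019, falls between 17 February and 21 September, so daylight saving is in effect and Galvand is at UTC−07:30.
18:00 UTC − 7h30m = 10:30 Galvand.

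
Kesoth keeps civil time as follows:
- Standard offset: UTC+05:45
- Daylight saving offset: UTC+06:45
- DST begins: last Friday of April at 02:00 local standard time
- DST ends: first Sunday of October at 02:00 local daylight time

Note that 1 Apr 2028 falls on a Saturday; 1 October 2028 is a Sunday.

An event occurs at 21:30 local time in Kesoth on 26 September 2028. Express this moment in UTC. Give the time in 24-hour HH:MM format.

14:45

1 April 2028 is a Saturday, so Fridays fall on 7, 14, 21, 28; the last is April 28.
1 October 2028 is a Sunday, so the first Sunday is October 1.
26 September 2028 falls between 28 April and 1 October, so daylight saving is in effect and Kesoth is at UTC+06:45.
21:30 local − 6h45m = 14:45 UTC.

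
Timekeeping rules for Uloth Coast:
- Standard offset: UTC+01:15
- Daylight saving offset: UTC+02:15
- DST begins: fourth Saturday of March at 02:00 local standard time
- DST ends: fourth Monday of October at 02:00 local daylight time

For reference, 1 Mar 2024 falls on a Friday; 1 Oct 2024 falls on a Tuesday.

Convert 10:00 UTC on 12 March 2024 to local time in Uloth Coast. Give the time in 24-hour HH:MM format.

1 March 2024 is a Friday, so the first Saturday is March 2 and the fourth is March 23.
1 October 2024 is a Tuesday, so the first Monday is October 7 and the fourth is October 28.
At the standard offset (UTC+01:15), 10:00 UTC + 1h15m = 11:15 Uloth Coast standard time.
Daylight saving runs 23 March – 28 October; the standard-time date in Uloth Coast, 12 March 2024, is outside that window, so Uloth Coast is on standard time at UTC+01:15.
10:00 UTC + 1h15m = 11:15 local.

11:15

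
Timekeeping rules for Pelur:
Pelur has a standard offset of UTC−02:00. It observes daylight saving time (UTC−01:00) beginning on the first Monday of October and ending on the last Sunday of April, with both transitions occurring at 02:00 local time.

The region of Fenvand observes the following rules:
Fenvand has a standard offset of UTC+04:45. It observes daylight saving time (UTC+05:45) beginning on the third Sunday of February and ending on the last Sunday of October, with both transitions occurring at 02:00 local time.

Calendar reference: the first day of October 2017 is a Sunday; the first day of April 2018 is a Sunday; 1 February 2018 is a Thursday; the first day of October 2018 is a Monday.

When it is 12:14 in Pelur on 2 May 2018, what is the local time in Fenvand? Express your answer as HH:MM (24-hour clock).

19:59

1 October 2017 is a Sunday, so the first Monday is October 2.
1 April 2018 is a Sunday, so Sundays fall on 1, 8, 15, 22, 29; the last is April 29.
Daylight saving runs 2 October 2017 – 29 April 2018; 2 May 2018 is outside that window, so Pelur is on standard time at UTC−02:00.
12:14 Pelur + 2h = 14:14 UTC.
1 February 2018 is a Thursday, so the first Sunday is February 4 and the third is February 18.
1 October 2018 is a Monday, so Sundays fall on 7, 14, 21, 28; the last is October 28.
At the standard offset (UTC+04:45), 14:14 UTC + 4h45m = 18:59 Fenvand standard time.
The standard-time date in Fenvand, 2 May 2018, falls between 18 February and 28 October, so daylight saving is in effect and Fenvand is at UTC+05:45.
14:14 UTC + 5h45m = 19:59 Fenvand.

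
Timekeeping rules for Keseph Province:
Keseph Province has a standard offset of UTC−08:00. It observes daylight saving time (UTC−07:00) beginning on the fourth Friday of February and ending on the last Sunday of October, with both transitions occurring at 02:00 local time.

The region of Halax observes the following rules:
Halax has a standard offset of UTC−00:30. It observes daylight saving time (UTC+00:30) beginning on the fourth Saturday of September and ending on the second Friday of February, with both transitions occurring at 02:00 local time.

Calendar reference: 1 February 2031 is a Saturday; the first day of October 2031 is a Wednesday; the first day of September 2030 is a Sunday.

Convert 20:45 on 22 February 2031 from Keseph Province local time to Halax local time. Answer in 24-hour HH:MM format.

1 February 2031 is a Saturday, so the first Friday is February 7 and the fourth is February 28.
1 October 2031 is a Wednesday, so Sundays fall on 5, 12, 19, 26; the last is October 26.
22 February 2031 does not fall between 28 February and 26 October, so daylight saving is not in effect and Keseph Province is at UTC−08:00.
20:45 Keseph Province + 8h = 04:45 UTC (rolling into the next day, 23 February 2031).
1 September 2030 is a Sunday, so the first Saturday is September 7 and the fourth is September 28.
1 February 2031 is a Saturday, so the first Friday is February 7 and the second is February 14.
At the standard offset (UTC−00:30), 04:45 UTC − 0h30m = 04:15 Halax standard time.
The standard-time date in Halax, 23 February 2031, does not fall between 28 September 2030 and 14 February 2031, so daylight saving is not in effect and Halax is at UTC−00:30.
04:45 UTC − 0h30m = 04:15 Halax.

04:15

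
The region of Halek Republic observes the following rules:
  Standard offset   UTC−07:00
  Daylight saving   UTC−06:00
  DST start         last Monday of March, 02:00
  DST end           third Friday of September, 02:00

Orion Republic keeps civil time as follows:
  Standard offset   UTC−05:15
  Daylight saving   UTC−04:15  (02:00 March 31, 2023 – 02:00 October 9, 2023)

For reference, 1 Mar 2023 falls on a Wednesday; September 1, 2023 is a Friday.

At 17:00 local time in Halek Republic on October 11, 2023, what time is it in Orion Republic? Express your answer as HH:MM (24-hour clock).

18:45

1 March 2023 is a Wednesday, so Mondays fall on 6, 13, 20, 27; the last is March 27.
1 September 2023 is a Friday, so the first Friday is September 1 and the third is September 15.
October 11, 2023 does not fall between 27 March and 15 September, so daylight saving is not in effect and Halek Republic is at UTC−07:00.
17:00 Halek Republic + 7h = 00:00 UTC (rolling into the next day, 12 October 2023).
At the standard offset (UTC−05:15), 00:00 UTC − 5h15m = 18:45 Orion Republic standard time (rolling into the previous day, 11 October 2023).
The standard-time date in Orion Republic, October 11, 2023, does not fall between 31 March and 9 October, so daylight saving is not in effect and Orion Republic is at UTC−05:15.
00:00 UTC − 5h15m = 18:45 Orion Republic (rolling into the previous day, 11 October 2023).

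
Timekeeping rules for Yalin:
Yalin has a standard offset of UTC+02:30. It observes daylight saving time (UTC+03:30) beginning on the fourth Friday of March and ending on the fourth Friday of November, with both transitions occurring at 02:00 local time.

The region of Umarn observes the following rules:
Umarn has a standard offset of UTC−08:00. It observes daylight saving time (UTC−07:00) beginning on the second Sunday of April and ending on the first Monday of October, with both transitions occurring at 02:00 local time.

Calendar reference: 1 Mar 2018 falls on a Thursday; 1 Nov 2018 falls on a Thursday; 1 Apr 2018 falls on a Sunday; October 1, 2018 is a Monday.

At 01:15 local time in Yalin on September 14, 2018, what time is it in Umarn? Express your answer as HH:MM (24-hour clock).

14:45

1 March 2018 is a Thursday, so the first Friday is March 2 and the fourth is March 23.
1 November 2018 is a Thursday, so the first Friday is November 2 and the fourth is November 23.
September 14, 2018 lies within the daylight-saving period (23 March – 23 November), so Yalin is on daylight time, UTC+03:30.
01:15 Yalin − 3h30m = 21:45 UTC (rolling into the previous day, 13 September 2018).
1 April 2018 is a Sunday, so the first Sunday is April 1 and the second is April 8.
1 October 2018 is a Monday, so the first Monday is October 1.
At the standard offset (UTC−08:00), 21:45 UTC − 8h = 13:45 Umarn standard time.
The standard-time date in Umarn, September 13, 2018, lies within the daylight-saving period (8 April – 1 October), so Umarn is on daylight time, UTC−07:00.
21:45 UTC − 7h = 14:45 Umarn.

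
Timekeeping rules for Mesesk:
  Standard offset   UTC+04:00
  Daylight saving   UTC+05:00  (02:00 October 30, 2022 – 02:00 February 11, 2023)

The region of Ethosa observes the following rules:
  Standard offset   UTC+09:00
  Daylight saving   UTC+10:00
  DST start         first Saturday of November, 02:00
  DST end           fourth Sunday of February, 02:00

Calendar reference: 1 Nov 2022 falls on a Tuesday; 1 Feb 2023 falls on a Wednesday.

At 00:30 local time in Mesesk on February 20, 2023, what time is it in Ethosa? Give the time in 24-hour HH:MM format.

06:30

February 20, 2023 is outside the daylight-saving period (30 October 2022 – 11 February 2023), so Mesesk is on standard time, UTC+04:00.
00:30 Mesesk − 4h = 20:30 UTC (rolling into the previous day, 19 February 2023).
1 November 2022 is a Tuesday, so the first Saturday is November 5.
1 February 2023 is a Wednesday, so the first Sunday is February 5 and the fourth is February 26.
At the standard offset (UTC+09:00), 20:30 UTC + 9h = 05:30 Ethosa standard time (rolling into the next day, 20 February 2023).
The standard-time date in Ethosa, February 20, 2023, falls between 5 November 2022 and 26 February 2023, so daylight saving is in effect and Ethosa is at UTC+10:00.
20:30 UTC + 10h = 06:30 Ethosa (rolling into the next day, 20 February 2023).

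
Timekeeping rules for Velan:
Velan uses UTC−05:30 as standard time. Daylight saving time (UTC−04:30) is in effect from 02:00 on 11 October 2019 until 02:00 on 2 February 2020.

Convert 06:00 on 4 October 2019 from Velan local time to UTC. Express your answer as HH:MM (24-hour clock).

4 October 2019 is outside the daylight-saving period (11 October 2019 – 2 February 2020), so Velan is on standard time, UTC−05:30.
06:00 local + 5h30m = 11:30 UTC.

11:30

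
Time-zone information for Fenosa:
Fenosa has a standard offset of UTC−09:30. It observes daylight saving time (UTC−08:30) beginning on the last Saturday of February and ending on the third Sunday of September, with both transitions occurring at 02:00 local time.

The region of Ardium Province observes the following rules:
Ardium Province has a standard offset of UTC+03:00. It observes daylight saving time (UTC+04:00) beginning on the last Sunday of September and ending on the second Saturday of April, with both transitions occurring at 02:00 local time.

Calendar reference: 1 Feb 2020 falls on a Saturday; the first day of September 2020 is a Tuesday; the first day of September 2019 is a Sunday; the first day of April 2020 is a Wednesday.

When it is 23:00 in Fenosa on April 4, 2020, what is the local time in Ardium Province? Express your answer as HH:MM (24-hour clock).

11:30

1 February 2020 is a Saturday, so Saturdays fall on 1, 8, 15, 22, 29; the last is February 29.
1 September 2020 is a Tuesday, so the first Sunday is September 6 and the third is September 20.
Daylight saving runs 29 February – 20 September; April 4, 2020 is inside that window, so Fenosa is at UTC−08:30.
23:00 Fenosa + 8h30m = 07:30 UTC (rolling into the next day, 5 April 2020).
1 September 2019 is a Sunday, so Sundays fall on 1, 8, 15, 22, 29; the last is September 29.
1 April 2020 is a Wednesday, so the first Saturday is April 4 and the second is April 11.
At the standard offset (UTC+03:00), 07:30 UTC + 3h = 10:30 Ardium Province standard time.
Daylight saving runs 29 September 2019 – 11 April 2020; the standard-time date in Ardium Province, April 5, 2020, is inside that window, so Ardium Province is at UTC+04:00.
07:30 UTC + 4h = 11:30 Ardium Province.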